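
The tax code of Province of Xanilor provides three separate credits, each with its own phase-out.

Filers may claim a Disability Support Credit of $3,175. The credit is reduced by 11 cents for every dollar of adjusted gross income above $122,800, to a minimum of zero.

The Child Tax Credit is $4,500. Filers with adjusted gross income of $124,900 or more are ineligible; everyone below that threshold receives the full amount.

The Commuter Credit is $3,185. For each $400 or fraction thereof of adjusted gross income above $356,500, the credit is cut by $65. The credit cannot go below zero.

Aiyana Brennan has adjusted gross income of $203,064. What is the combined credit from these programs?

Disability Support Credit: 11% of the $80,264 excess over $122,800 is $8,829.04 ≥ base, so the credit is $0.
Child Tax Credit: $203,064 meets or exceeds the $124,900 cutoff, so the credit is $0.
Commuter Credit: $203,064 is at or below the $356,500 threshold, so the full $3,185 applies.
Total: $0 + $0 + $3,185 = $3,185.

$3,185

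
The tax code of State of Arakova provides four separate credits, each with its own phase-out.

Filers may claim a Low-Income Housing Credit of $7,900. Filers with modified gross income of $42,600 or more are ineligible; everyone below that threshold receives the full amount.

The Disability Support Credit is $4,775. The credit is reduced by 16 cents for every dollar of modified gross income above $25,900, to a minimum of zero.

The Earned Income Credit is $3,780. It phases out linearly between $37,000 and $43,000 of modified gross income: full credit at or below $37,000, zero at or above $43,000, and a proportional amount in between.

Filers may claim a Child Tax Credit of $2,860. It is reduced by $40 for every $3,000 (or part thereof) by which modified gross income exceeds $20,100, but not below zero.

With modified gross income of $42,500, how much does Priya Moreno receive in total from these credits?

$12,874

Low-Income Housing Credit: $42,500 is below the $42,600 cutoff, so the full $7,900 applies.
Disability Support Credit: 16% of the $16,600 excess over $25,900 is $2,656; credit = $4,775 − $2,656 = $2,119.
Earned Income Credit: $42,500 is $5,500 into a $6,000 phase-out range, leaving 500/6,000 of the credit: $3,780 × 500/6,000 = $315.
Child Tax Credit: income exceeds $20,100 by $22,400, which is 8 full-or-partial $3,000 increments; reduction = 8 × $40 = $320, leaving $2,540.
Total: $7,900 + $2,119 + $315 + $2,540 = $12,874.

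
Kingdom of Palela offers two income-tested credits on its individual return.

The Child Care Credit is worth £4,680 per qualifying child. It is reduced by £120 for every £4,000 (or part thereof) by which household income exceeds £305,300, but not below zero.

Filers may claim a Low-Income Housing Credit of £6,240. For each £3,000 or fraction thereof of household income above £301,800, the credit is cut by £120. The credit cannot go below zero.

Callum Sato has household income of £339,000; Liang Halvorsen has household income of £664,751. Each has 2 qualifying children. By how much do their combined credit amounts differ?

Callum (£339,000): Child Care Credit: base = 2 × £4,680 = £9,360. income exceeds £305,300 by £33,700, which is 9 full-or-partial £4,000 increments; reduction = 9 × £120 = £1,080, leaving £8,280. Low-Income Housing Credit: income exceeds £301,800 by £37,200, which is 13 full-or-partial £3,000 increments; reduction = 13 × £120 = £1,560, leaving £4,680. total £8,280 + £4,680 = £12,960
Liang (£664,751): Child Care Credit: base = 2 × £4,680 = £9,360. income exceeds £305,300 by £359,451 → 90 increments × £120 = £10,800 ≥ base, so the credit is £0. Low-Income Housing Credit: income exceeds £301,800 by £362,951 → 121 increments × £120 = £14,520 ≥ base, so the credit is £0. total £0 + £0 = £0
Difference: |£12,960 − £0| = £12,960.

£12,960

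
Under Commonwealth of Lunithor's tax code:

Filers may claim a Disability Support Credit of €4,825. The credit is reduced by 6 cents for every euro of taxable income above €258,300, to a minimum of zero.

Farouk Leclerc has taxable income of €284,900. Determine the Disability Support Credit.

€3,229

Disability Support Credit: 6% of the €26,600 excess over €258,300 is €1,596; credit = €4,825 − €1,596 = €3,229.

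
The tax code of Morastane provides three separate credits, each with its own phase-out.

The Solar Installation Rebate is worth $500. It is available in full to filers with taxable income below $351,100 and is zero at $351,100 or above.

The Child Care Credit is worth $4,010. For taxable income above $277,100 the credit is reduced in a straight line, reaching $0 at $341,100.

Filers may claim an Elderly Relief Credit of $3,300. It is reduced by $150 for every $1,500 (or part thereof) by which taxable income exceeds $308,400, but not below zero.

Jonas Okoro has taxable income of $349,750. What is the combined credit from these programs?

$500

Solar Installation Rebate: $349,750 is below the $351,100 cutoff, so the full $500 applies.
Child Care Credit: $349,750 is at or above $341,100, so the credit is $0.
Elderly Relief Credit: income exceeds $308,400 by $41,350 → 28 increments × $150 = $4,200 ≥ base, so the credit is $0.
Total: $500 + $0 + $0 = $500.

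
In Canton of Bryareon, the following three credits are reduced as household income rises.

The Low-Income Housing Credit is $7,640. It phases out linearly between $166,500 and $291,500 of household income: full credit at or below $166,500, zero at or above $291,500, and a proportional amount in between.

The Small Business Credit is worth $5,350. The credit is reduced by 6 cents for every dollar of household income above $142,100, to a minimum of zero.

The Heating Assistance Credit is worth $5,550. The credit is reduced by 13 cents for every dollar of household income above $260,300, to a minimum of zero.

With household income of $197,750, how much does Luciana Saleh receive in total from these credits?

Low-Income Housing Credit: $197,750 is $31,250 into a $125,000 phase-out range, leaving 93,750/125,000 of the credit: $7,640 × 93,750/125,000 = $5,730.
Small Business Credit: 6% of the $55,650 excess over $142,100 is $3,339; credit = $5,350 − $3,339 = $2,011.
Heating Assistance Credit: $197,750 is at or below the $260,300 threshold, so the full $5,550 applies.
Total: $5,730 + $2,011 + $5,550 = $13,291.

$13,291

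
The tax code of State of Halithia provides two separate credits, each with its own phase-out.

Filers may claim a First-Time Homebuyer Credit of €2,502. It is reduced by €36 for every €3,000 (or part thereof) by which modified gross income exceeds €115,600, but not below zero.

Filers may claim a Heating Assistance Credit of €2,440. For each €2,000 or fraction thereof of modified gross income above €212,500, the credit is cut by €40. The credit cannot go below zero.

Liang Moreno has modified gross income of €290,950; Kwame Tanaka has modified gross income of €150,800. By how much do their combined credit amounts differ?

Liang (€290,950): First-Time Homebuyer Credit: income exceeds €115,600 by €175,350, which is 59 full-or-partial €3,000 increments; reduction = 59 × €36 = €2,124, leaving €378. Heating Assistance Credit: income exceeds €212,500 by €78,450, which is 40 full-or-partial €2,000 increments; reduction = 40 × €40 = €1,600, leaving €840. total €378 + €840 = €1,218
Kwame (€150,800): First-Time Homebuyer Credit: income exceeds €115,600 by €35,200, which is 12 full-or-partial €3,000 increments; reduction = 12 × €36 = €432, leaving €2,070. Heating Assistance Credit: €150,800 is at or below the €212,500 threshold, so the full €2,440 applies. total €2,070 + €2,440 = €4,510
Difference: |€1,218 − €4,510| = €3,292.

€3,292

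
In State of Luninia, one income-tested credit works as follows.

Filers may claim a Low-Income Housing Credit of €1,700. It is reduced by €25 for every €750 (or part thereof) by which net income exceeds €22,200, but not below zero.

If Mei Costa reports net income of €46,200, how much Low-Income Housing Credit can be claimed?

Low-Income Housing Credit: income exceeds €22,200 by €24,000, which is 32 full-or-partial €750 increments; reduction = 32 × €25 = €800, leaving €900.

€900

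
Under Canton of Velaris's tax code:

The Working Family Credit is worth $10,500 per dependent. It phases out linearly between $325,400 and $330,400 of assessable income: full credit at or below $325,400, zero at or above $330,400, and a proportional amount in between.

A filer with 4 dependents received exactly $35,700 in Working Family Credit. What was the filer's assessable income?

Full credit = 4 × $10,500 = $42,000.
$35,700 is 35,700/42,000 of the full $42,000, so 6,300/42,000 of the $5,000 range has been used: income = $325,400 + $5,000 × 6,300/42,000 = $326,150.

$326,150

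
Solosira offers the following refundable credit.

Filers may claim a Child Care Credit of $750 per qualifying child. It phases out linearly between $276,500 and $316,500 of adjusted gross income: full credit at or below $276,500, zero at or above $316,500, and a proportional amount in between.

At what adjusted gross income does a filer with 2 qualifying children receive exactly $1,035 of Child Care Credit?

$288,900

Full credit = 2 × $750 = $1,500.
$1,035 is 1,035/1,500 of the full $1,500, so 465/1,500 of the $40,000 range has been used: income = $276,500 + $40,000 × 465/1,500 = $288,900.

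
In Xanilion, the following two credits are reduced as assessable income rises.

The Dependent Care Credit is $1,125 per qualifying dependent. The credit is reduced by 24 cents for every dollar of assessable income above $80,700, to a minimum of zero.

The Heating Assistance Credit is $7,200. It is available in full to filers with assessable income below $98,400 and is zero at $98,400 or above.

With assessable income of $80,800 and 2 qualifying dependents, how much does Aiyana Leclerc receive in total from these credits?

$9,426

Dependent Care Credit: base = 2 × $1,125 = $2,250. 24% of the $100 excess over $80,700 is $24; credit = $2,250 − $24 = $2,226.
Heating Assistance Credit: $80,800 is below the $98,400 cutoff, so the full $7,200 applies.
Total: $2,226 + $7,200 = $9,426.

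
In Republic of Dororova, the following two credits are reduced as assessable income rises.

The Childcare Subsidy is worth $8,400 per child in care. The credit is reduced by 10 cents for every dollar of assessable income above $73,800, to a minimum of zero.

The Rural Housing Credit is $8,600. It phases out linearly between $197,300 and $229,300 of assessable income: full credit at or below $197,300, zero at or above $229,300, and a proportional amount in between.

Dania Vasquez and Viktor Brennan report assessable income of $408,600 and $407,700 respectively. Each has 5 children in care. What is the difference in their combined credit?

$90

Dania ($408,600): Childcare Subsidy: base = 5 × $8,400 = $42,000. 10% of the $334,800 excess over $73,800 is $33,480; credit = $42,000 − $33,480 = $8,520. Rural Housing Credit: $408,600 is at or above $229,300, so the credit is $0. total $8,520 + $0 = $8,520
Viktor ($407,700): Childcare Subsidy: base = 5 × $8,400 = $42,000. 10% of the $333,900 excess over $73,800 is $33,390; credit = $42,000 − $33,390 = $8,610. Rural Housing Credit: $407,700 is at or above $229,300, so the credit is $0. total $8,610 + $0 = $8,610
Difference: |$8,520 − $8,610| = $90.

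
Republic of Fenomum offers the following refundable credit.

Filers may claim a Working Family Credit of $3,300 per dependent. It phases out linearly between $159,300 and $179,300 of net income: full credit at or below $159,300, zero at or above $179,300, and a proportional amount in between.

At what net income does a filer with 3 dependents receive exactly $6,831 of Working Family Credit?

$165,500

Full credit = 3 × $3,300 = $9,900.
$6,831 is 6,831/9,900 of the full $9,900, so 3,069/9,900 of the $20,000 range has been used: income = $159,300 + $20,000 × 3,069/9,900 = $165,500.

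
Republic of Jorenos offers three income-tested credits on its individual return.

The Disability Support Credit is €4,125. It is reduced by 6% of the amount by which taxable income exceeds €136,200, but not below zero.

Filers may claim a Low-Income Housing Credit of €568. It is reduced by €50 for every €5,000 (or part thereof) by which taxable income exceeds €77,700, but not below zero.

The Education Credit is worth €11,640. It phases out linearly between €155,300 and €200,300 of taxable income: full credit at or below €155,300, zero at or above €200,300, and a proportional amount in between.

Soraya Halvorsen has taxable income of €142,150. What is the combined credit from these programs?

€15,408

Disability Support Credit: 6% of the €5,950 excess over €136,200 is €357; credit = €4,125 − €357 = €3,768.
Low-Income Housing Credit: income exceeds €77,700 by €64,450 → 13 increments × €50 = €650 ≥ base, so the credit is €0.
Education Credit: €142,150 is at or below the €155,300 threshold, so the full €11,640 applies.
Total: €3,768 + €0 + €11,640 = €15,408.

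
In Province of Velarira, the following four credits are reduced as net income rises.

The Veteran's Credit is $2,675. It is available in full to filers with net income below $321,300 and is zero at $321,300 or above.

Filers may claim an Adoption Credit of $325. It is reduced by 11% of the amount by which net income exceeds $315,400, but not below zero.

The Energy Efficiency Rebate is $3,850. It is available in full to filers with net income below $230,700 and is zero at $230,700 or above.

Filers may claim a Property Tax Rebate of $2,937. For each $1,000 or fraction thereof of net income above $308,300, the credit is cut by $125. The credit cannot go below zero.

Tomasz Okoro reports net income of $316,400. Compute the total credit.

$4,702

Veteran's Credit: $316,400 is below the $321,300 cutoff, so the full $2,675 applies.
Adoption Credit: 11% of the $1,000 excess over $315,400 is $110; credit = $325 − $110 = $215.
Energy Efficiency Rebate: $316,400 meets or exceeds the $230,700 cutoff, so the credit is $0.
Property Tax Rebate: income exceeds $308,300 by $8,100, which is 9 full-or-partial $1,000 increments; reduction = 9 × $125 = $1,125, leaving $1,812.
Total: $2,675 + $215 + $0 + $1,812 = $4,702.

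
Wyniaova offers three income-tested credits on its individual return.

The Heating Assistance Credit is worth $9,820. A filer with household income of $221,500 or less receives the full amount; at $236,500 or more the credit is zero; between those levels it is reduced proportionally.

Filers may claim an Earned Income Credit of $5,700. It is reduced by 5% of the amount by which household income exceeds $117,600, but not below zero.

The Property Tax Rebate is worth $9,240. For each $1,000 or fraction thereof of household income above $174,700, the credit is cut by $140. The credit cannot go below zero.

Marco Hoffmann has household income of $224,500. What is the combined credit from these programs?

Heating Assistance Credit: $224,500 is $3,000 into a $15,000 phase-out range, leaving 12,000/15,000 of the credit: $9,820 × 12,000/15,000 = $7,856.
Earned Income Credit: 5% of the $106,900 excess over $117,600 is $5,345; credit = $5,700 − $5,345 = $355.
Property Tax Rebate: income exceeds $174,700 by $49,800, which is 50 full-or-partial $1,000 increments; reduction = 50 × $140 = $7,000, leaving $2,240.
Total: $7,856 + $355 + $2,240 = $10,451.

$10,451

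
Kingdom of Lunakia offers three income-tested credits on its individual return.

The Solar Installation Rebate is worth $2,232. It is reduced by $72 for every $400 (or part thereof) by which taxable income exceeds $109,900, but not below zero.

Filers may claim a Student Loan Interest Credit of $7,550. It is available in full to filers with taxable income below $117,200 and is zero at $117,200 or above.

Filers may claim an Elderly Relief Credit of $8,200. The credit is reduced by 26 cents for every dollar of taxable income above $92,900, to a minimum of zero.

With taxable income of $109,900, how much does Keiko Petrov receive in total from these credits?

Solar Installation Rebate: $109,900 is at or below the $109,900 threshold, so the full $2,232 applies.
Student Loan Interest Credit: $109,900 is below the $117,200 cutoff, so the full $7,550 applies.
Elderly Relief Credit: 26% of the $17,000 excess over $92,900 is $4,420; credit = $8,200 − $4,420 = $3,780.
Total: $2,232 + $7,550 + $3,780 = $13,562.

$13,562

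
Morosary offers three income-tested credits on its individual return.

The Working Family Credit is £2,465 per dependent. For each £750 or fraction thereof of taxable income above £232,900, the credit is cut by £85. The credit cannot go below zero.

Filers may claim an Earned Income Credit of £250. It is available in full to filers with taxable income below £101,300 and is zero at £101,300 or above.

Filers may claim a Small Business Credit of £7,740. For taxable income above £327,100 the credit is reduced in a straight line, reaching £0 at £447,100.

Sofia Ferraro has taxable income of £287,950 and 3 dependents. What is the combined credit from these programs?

Working Family Credit: base = 3 × £2,465 = £7,395. income exceeds £232,900 by £55,050, which is 74 full-or-partial £750 increments; reduction = 74 × £85 = £6,290, leaving £1,105.
Earned Income Credit: £287,950 meets or exceeds the £101,300 cutoff, so the credit is £0.
Small Business Credit: £287,950 is at or below the £327,100 threshold, so the full £7,740 applies.
Total: £1,105 + £0 + £7,740 = £8,845.

£8,845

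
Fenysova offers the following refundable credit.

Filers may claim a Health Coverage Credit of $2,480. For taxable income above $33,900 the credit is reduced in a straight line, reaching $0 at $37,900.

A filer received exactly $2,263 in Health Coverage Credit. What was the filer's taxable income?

$2,263 is 2,263/2,480 of the full $2,480, so 217/2,480 of the $4,000 range has been used: income = $33,900 + $4,000 × 217/2,480 = $34,250.

$34,250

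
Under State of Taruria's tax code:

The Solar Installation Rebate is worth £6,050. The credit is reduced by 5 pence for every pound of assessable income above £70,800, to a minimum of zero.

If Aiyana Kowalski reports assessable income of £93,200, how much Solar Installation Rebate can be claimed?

Solar Installation Rebate: 5% of the £22,400 excess over £70,800 is £1,120; credit = £6,050 − £1,120 = £4,930.

£4,930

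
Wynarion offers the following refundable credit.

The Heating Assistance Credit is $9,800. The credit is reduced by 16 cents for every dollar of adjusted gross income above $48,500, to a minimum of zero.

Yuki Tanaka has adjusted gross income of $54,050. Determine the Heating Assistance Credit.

$8,912

Heating Assistance Credit: 16% of the $5,550 excess over $48,500 is $888; credit = $9,800 − $888 = $8,912.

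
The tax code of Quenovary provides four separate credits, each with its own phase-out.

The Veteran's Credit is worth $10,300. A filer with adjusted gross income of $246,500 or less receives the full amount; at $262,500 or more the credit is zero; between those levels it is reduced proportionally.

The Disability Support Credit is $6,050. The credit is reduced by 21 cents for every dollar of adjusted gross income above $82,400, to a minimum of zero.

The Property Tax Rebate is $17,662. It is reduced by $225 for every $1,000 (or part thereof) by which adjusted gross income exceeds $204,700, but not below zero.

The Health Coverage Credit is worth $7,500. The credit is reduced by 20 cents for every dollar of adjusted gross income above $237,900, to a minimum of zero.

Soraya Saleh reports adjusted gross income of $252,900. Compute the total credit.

$17,317

Veteran's Credit: $252,900 is $6,400 into a $16,000 phase-out range, leaving 9,600/16,000 of the credit: $10,300 × 9,600/16,000 = $6,180.
Disability Support Credit: 21% of the $170,500 excess over $82,400 is $35,805 ≥ base, so the credit is $0.
Property Tax Rebate: income exceeds $204,700 by $48,200, which is 49 full-or-partial $1,000 increments; reduction = 49 × $225 = $11,025, leaving $6,637.
Health Coverage Credit: 20% of the $15,000 excess over $237,900 is $3,000; credit = $7,500 − $3,000 = $4,500.
Total: $6,180 + $0 + $6,637 + $4,500 = $17,317.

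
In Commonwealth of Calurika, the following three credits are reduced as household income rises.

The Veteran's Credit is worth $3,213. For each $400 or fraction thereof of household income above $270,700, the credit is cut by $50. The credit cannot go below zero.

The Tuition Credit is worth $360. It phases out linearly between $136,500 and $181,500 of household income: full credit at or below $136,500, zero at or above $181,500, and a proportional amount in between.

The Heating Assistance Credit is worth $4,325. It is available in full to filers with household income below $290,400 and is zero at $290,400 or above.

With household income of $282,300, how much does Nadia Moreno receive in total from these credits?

$6,088

Veteran's Credit: income exceeds $270,700 by $11,600, which is 29 full-or-partial $400 increments; reduction = 29 × $50 = $1,450, leaving $1,763.
Tuition Credit: $282,300 is at or above $181,500, so the credit is $0.
Heating Assistance Credit: $282,300 is below the $290,400 cutoff, so the full $4,325 applies.
Total: $1,763 + $0 + $4,325 = $6,088.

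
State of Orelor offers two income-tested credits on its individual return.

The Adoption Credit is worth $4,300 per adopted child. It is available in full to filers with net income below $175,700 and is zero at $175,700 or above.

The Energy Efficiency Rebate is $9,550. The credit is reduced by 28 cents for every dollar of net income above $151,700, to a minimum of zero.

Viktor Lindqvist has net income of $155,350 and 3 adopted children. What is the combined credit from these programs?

$21,428

Adoption Credit: base = 3 × $4,300 = $12,900. $155,350 is below the $175,700 cutoff, so the full $12,900 applies.
Energy Efficiency Rebate: 28% of the $3,650 excess over $151,700 is $1,022; credit = $9,550 − $1,022 = $8,528.
Total: $12,900 + $8,528 = $21,428.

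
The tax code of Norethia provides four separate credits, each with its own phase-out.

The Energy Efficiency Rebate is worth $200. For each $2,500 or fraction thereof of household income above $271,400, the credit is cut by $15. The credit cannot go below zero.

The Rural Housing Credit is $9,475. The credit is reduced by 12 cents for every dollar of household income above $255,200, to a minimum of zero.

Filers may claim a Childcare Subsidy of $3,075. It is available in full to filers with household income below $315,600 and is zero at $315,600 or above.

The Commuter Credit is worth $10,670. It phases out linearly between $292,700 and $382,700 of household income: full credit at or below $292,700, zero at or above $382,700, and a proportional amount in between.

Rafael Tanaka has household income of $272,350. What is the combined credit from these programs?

$21,347

Energy Efficiency Rebate: income exceeds $271,400 by $950, which is 1 full-or-partial $2,500 increment; reduction = 1 × $15 = $15, leaving $185.
Rural Housing Credit: 12% of the $17,150 excess over $255,200 is $2,058; credit = $9,475 − $2,058 = $7,417.
Childcare Subsidy: $272,350 is below the $315,600 cutoff, so the full $3,075 applies.
Commuter Credit: $272,350 is at or below the $292,700 threshold, so the full $10,670 applies.
Total: $185 + $7,417 + $3,075 + $10,670 = $21,347.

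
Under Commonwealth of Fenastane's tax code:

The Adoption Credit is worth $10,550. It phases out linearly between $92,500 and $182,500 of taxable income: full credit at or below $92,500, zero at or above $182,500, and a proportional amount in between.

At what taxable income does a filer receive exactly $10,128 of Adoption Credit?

$96,100

$10,128 is 10,128/10,550 of the full $10,550, so 422/10,550 of the $90,000 range has been used: income = $92,500 + $90,000 × 422/10,550 = $96,100.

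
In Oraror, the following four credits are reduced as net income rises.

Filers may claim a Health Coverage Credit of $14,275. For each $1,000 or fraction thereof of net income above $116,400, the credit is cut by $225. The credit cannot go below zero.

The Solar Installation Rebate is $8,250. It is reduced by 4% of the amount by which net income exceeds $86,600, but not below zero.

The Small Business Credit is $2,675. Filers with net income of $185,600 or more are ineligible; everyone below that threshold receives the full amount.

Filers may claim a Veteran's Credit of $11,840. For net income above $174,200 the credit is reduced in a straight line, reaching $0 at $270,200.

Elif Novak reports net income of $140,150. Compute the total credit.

$29,498

Health Coverage Credit: income exceeds $116,400 by $23,750, which is 24 full-or-partial $1,000 increments; reduction = 24 × $225 = $5,400, leaving $8,875.
Solar Installation Rebate: 4% of the $53,550 excess over $86,600 is $2,142; credit = $8,250 − $2,142 = $6,108.
Small Business Credit: $140,150 is below the $185,600 cutoff, so the full $2,675 applies.
Veteran's Credit: $140,150 is at or below the $174,200 threshold, so the full $11,840 applies.
Total: $8,875 + $6,108 + $2,675 + $11,840 = $29,498.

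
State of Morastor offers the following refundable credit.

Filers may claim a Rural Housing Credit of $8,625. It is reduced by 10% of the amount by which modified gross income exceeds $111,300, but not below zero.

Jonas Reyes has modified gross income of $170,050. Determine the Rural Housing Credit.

$2,750

Rural Housing Credit: 10% of the $58,750 excess over $111,300 is $5,875; credit = $8,625 − $5,875 = $2,750.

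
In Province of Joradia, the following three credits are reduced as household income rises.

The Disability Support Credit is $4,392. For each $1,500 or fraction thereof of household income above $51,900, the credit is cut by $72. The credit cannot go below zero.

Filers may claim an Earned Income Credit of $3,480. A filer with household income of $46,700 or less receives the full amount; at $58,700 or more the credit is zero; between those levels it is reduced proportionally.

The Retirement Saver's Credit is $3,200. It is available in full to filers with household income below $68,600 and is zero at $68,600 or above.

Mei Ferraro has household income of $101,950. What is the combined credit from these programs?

$1,944

Disability Support Credit: income exceeds $51,900 by $50,050, which is 34 full-or-partial $1,500 increments; reduction = 34 × $72 = $2,448, leaving $1,944.
Earned Income Credit: $101,950 is at or above $58,700, so the credit is $0.
Retirement Saver's Credit: $101,950 meets or exceeds the $68,600 cutoff, so the credit is $0.
Total: $1,944 + $0 + $0 = $1,944.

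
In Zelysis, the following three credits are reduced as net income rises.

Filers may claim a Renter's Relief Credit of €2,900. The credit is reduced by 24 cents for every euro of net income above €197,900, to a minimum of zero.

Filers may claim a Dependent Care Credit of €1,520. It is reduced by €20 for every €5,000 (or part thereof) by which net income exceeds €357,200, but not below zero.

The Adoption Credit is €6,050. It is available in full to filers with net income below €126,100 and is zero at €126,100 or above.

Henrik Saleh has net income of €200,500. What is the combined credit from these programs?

€3,796

Renter's Relief Credit: 24% of the €2,600 excess over €197,900 is €624; credit = €2,900 − €624 = €2,276.
Dependent Care Credit: €200,500 is at or below the €357,200 threshold, so the full €1,520 applies.
Adoption Credit: €200,500 meets or exceeds the €126,100 cutoff, so the credit is €0.
Total: €2,276 + €1,520 + €0 = €3,796.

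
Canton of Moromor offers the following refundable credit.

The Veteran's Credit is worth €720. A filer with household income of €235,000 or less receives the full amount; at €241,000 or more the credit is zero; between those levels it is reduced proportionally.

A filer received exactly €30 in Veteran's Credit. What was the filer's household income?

€240,750

€30 is 30/720 of the full €720, so 690/720 of the €6,000 range has been used: income = €235,000 + €6,000 × 690/720 = €240,750.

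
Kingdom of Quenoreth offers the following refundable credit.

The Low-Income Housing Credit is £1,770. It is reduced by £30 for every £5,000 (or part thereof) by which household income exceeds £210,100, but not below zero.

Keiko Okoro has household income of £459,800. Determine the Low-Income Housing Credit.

£270

Low-Income Housing Credit: income exceeds £210,100 by £249,700, which is 50 full-or-partial £5,000 increments; reduction = 50 × £30 = £1,500, leaving £270.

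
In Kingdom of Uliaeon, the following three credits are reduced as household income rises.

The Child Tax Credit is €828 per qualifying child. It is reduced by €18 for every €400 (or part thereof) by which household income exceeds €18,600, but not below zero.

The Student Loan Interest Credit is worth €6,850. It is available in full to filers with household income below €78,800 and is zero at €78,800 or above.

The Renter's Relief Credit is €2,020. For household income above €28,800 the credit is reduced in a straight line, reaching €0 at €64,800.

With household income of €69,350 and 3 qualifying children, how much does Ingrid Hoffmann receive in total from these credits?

€7,048

Child Tax Credit: base = 3 × €828 = €2,484. income exceeds €18,600 by €50,750, which is 127 full-or-partial €400 increments; reduction = 127 × €18 = €2,286, leaving €198.
Student Loan Interest Credit: €69,350 is below the €78,800 cutoff, so the full €6,850 applies.
Renter's Relief Credit: €69,350 is at or above €64,800, so the credit is €0.
Total: €198 + €6,850 + €0 = €7,048.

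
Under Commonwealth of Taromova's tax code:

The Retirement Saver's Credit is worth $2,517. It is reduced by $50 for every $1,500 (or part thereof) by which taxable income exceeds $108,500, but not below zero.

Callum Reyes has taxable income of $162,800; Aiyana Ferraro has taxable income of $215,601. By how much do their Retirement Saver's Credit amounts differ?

$667

Callum ($162,800): Retirement Saver's Credit: income exceeds $108,500 by $54,300, which is 37 full-or-partial $1,500 increments; reduction = 37 × $50 = $1,850, leaving $667.
Aiyana ($215,601): Retirement Saver's Credit: income exceeds $108,500 by $107,101 → 72 increments × $50 = $3,600 ≥ base, so the credit is $0.
Difference: |$667 − $0| = $667.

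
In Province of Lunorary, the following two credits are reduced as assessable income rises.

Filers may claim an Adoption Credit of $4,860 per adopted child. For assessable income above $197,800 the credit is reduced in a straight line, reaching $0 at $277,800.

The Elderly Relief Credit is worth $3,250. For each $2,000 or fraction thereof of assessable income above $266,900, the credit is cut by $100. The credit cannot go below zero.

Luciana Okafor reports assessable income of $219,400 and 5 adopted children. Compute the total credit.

$20,989

Adoption Credit: base = 5 × $4,860 = $24,300. $219,400 is $21,600 into a $80,000 phase-out range, leaving 58,400/80,000 of the credit: $24,300 × 58,400/80,000 = $17,739.
Elderly Relief Credit: $219,400 is at or below the $266,900 threshold, so the full $3,250 applies.
Total: $17,739 + $3,250 = $20,989.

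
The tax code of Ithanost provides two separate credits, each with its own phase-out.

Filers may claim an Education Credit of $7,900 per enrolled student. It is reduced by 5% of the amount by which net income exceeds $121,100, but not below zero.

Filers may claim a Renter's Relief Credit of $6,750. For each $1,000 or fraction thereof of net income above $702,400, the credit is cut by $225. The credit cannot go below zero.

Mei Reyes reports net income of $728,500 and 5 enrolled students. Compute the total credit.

Education Credit: base = 5 × $7,900 = $39,500. 5% of the $607,400 excess over $121,100 is $30,370; credit = $39,500 − $30,370 = $9,130.
Renter's Relief Credit: income exceeds $702,400 by $26,100, which is 27 full-or-partial $1,000 increments; reduction = 27 × $225 = $6,075, leaving $675.
Total: $9,130 + $675 = $9,805.

$9,805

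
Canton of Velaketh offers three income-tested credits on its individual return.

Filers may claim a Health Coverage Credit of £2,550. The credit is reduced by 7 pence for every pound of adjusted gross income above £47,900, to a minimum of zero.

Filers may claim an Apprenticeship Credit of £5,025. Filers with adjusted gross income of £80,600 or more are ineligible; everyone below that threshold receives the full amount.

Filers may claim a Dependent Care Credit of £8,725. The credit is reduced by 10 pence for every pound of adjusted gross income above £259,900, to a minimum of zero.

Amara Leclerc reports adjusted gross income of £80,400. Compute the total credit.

Health Coverage Credit: 7% of the £32,500 excess over £47,900 is £2,275; credit = £2,550 − £2,275 = £275.
Apprenticeship Credit: £80,400 is below the £80,600 cutoff, so the full £5,025 applies.
Dependent Care Credit: £80,400 is at or below the £259,900 threshold, so the full £8,725 applies.
Total: £275 + £5,025 + £8,725 = £14,025.

£14,025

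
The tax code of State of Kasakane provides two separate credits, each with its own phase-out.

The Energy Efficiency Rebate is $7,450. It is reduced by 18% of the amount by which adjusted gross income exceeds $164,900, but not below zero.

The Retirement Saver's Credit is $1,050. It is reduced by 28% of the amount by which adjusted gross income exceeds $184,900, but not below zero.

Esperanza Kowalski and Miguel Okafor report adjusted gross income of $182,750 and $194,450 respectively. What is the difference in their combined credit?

$3,156

Esperanza ($182,750): Energy Efficiency Rebate: 18% of the $17,850 excess over $164,900 is $3,213; credit = $7,450 − $3,213 = $4,237. Retirement Saver's Credit: $182,750 is at or below the $184,900 threshold, so the full $1,050 applies. total $4,237 + $1,050 = $5,287
Miguel ($194,450): Energy Efficiency Rebate: 18% of the $29,550 excess over $164,900 is $5,319; credit = $7,450 − $5,319 = $2,131. Retirement Saver's Credit: 28% of the $9,550 excess over $184,900 is $2,674 ≥ base, so the credit is $0. total $2,131 + $0 = $2,131
Difference: |$5,287 − $2,131| = $3,156.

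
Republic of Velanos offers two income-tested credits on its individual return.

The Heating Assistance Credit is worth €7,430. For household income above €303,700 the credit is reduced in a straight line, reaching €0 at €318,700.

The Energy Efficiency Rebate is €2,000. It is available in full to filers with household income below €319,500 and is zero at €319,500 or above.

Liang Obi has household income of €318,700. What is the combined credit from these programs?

Heating Assistance Credit: €318,700 is at or above €318,700, so the credit is €0.
Energy Efficiency Rebate: €318,700 is below the €319,500 cutoff, so the full €2,000 applies.
Total: €0 + €2,000 = €2,000.

€2,000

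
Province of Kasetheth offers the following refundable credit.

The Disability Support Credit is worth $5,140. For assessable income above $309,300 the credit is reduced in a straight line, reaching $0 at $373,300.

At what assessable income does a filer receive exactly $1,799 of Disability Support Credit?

$1,799 is 1,799/5,140 of the full $5,140, so 3,341/5,140 of the $64,000 range has been used: income = $309,300 + $64,000 × 3,341/5,140 = $350,900.

$350,900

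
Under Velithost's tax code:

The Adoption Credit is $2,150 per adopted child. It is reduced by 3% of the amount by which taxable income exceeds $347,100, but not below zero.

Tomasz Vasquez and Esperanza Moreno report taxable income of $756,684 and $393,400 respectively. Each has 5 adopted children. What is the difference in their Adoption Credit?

Tomasz ($756,684): Adoption Credit: base = 5 × $2,150 = $10,750. 3% of the $409,584 excess over $347,100 is $12,287.52 ≥ base, so the credit is $0.
Esperanza ($393,400): Adoption Credit: base = 5 × $2,150 = $10,750. 3% of the $46,300 excess over $347,100 is $1,389; credit = $10,750 − $1,389 = $9,361.
Difference: |$0 − $9,361| = $9,361.

$9,361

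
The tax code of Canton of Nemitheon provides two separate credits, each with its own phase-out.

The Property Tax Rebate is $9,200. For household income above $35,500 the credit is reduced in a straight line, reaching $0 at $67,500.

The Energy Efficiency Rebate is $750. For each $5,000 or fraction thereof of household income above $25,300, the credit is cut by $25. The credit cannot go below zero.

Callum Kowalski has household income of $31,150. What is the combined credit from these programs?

$9,900

Property Tax Rebate: $31,150 is at or below the $35,500 threshold, so the full $9,200 applies.
Energy Efficiency Rebate: income exceeds $25,300 by $5,850, which is 2 full-or-partial $5,000 increments; reduction = 2 × $25 = $50, leaving $700.
Total: $9,200 + $700 = $9,900.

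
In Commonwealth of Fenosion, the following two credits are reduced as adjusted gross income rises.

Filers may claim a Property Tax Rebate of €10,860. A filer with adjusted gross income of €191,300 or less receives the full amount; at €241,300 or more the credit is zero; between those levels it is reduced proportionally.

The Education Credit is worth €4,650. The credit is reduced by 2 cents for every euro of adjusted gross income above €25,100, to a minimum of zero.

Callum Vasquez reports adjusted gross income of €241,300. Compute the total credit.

€326

Property Tax Rebate: €241,300 is at or above €241,300, so the credit is €0.
Education Credit: 2% of the €216,200 excess over €25,100 is €4,324; credit = €4,650 − €4,324 = €326.
Total: €0 + €326 = €326.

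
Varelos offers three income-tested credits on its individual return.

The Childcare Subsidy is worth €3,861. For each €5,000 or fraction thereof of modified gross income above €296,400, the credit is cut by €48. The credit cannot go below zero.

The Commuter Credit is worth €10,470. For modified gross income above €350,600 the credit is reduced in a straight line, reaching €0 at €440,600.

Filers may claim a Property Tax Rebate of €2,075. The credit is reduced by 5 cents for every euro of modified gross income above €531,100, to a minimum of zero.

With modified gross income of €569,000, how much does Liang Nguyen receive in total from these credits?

Childcare Subsidy: income exceeds €296,400 by €272,600, which is 55 full-or-partial €5,000 increments; reduction = 55 × €48 = €2,640, leaving €1,221.
Commuter Credit: €569,000 is at or above €440,600, so the credit is €0.
Property Tax Rebate: 5% of the €37,900 excess over €531,100 is €1,895; credit = €2,075 − €1,895 = €180.
Total: €1,221 + €0 + €180 = €1,401.

€1,401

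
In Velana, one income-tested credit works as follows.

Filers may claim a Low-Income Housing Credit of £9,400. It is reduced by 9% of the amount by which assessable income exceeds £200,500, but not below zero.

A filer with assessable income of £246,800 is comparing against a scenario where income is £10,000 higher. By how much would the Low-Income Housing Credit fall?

£900

At £246,800 — 9% of the £46,300 excess over £200,500 is £4,167; credit = £9,400 − £4,167 = £5,233.
At £256,800 — 9% of the £56,300 excess over £200,500 is £5,067; credit = £9,400 − £5,067 = £4,333.
Lost: £5,233 − £4,333 = £900.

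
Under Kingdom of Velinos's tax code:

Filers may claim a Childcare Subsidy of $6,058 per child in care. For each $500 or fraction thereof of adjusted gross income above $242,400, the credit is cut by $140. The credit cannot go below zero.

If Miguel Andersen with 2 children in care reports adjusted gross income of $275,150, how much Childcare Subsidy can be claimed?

Childcare Subsidy: base = 2 × $6,058 = $12,116. income exceeds $242,400 by $32,750, which is 66 full-or-partial $500 increments; reduction = 66 × $140 = $9,240, leaving $2,876.

$2,876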